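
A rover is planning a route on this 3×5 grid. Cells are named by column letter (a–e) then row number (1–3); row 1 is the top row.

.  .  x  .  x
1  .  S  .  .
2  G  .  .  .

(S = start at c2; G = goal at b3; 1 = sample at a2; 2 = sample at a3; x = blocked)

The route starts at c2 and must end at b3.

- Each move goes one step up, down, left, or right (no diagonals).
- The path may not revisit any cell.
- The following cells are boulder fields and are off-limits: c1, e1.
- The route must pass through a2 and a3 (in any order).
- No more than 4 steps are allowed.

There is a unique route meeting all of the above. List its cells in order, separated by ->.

c2 -> b2 -> a2 -> a3 -> b3

Any route must reach a2 and a3 and still end at b3 within 4 moves, so the order of the required stops is forced.
Route from c2: left 2 to a2, down 1 to a3, right 1 to b3 — 4 moves in all.
Check: all required cells visited; 4 ≤ 4 moves.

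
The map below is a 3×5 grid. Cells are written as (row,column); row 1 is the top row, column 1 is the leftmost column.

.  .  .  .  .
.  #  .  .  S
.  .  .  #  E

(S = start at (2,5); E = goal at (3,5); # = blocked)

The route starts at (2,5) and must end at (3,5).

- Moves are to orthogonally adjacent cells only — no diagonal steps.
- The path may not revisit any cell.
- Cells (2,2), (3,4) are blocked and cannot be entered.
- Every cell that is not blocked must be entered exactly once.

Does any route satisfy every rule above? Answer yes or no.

no

Colour the cells like a checkerboard: each orthogonal step flips colour, so a Hamiltonian route alternates colours. Here there are 7 cells of one colour and 6 of the other, with start on the opposite colour to the goal — the counts and endpoints can't be arranged into an alternating sequence of length 13, so no Hamiltonian route exists.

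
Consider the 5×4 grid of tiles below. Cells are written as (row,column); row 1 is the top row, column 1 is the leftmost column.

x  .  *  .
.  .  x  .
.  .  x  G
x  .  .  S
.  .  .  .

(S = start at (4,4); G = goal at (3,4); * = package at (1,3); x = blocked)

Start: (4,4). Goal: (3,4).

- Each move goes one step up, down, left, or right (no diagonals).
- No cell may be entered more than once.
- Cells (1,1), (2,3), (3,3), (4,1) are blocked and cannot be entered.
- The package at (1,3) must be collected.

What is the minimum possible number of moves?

9

Any route passes through (1,3) somewhere between (4,4) and (3,4). Summing Manhattan distances along the two legs ((4,4) → (1,3) → (3,4)) gives a lower bound of 4 + 3 = 7 moves.
The shortest route satisfying every rule uses 9 moves: (4,4) → (4,3) → (4,2) → (3,2) → (2,2) → (1,2) → (1,3) → (1,4) → (2,4) → (3,4).
The no-revisit rule (legs can't share cells) pushes the minimum above the 7-move bound; an exhaustive check rules out every length from 7 to 8, leaving 9 as the minimum.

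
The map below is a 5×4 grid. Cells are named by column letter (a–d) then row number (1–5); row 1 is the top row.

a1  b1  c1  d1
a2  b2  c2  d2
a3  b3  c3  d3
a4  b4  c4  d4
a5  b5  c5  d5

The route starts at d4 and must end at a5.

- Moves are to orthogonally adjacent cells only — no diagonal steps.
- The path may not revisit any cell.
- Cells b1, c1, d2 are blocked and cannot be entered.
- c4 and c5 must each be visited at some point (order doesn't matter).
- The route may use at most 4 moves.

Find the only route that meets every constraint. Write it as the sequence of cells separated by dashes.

d4 - c4 - c5 - b5 - a5

The budget equals the shortest possible length, so every move has to be on a shortest route through the required cells.
Route from d4: left to c4, down to c5, 2× left (reaching a5) — 4 moves in all.
Check: all required cells visited; 4 ≤ 4 moves.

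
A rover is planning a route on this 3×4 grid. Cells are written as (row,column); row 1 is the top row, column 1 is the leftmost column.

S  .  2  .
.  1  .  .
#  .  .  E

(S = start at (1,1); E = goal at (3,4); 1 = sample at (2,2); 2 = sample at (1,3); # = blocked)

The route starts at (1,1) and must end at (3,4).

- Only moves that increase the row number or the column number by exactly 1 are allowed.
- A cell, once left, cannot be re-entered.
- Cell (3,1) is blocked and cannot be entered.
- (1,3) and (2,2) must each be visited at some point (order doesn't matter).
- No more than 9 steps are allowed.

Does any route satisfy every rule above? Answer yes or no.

(2,2) is below but to the left of (1,3): going (1,3) → (2,2) would need a leftward move and (2,2) → (1,3) an upward move, so no right/down-only route can visit both required cells.

no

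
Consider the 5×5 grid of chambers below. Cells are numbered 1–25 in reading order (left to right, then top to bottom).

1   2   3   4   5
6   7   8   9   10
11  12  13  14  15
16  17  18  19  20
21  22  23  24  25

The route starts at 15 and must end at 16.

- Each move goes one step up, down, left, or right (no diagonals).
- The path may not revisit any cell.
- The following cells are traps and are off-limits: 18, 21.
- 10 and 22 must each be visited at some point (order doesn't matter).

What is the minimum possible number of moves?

Any route passes through 10 and 22 in some order between 15 and 16. Summing Manhattan distances along each leg and taking the cheapest ordering (15 → 10 → 22 → 16) gives a lower bound of 1 + 6 + 2 = 9 moves.
A route of 9 moves achieves this: 15 → 10 → 9 → 14 → 19 → 24 → 23 → 22 → 17 → 16.
Since 9 matches the lower bound, it is optimal.

9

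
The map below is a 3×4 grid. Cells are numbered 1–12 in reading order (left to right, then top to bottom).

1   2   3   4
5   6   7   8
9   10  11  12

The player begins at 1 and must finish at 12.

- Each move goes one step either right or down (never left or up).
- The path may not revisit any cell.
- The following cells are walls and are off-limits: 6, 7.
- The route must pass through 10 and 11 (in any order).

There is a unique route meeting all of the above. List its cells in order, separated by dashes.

1 - 5 - 9 - 10 - 11 - 12

Moves only go right or down, so the column and row indices never decrease.
Route from 1: 2× down (reaching 9), 3× right (reaching 12) — 5 moves in all.
Check: all required cells visited.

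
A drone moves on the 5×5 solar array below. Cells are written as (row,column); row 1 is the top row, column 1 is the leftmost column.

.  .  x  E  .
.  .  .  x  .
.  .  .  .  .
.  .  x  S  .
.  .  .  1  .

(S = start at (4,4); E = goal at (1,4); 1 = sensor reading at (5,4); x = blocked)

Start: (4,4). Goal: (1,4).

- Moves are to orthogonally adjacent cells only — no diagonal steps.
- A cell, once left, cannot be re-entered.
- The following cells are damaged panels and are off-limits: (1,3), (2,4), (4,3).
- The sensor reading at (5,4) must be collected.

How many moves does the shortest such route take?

7

Any route passes through (5,4) somewhere between (4,4) and (1,4). Summing Manhattan distances along the two legs ((4,4) → (5,4) → (1,4)) gives a lower bound of 1 + 4 = 5 moves.
That bound ignores the blocked cells. Measuring each leg by the fewest moves that actually steer around them ((4,4)→(5,4): 1; (5,4)→(1,4): 6) raises the lower bound to 7.
A route of 7 moves exists: (4,4) → (5,4) → (5,5) → (4,5) → (3,5) → (2,5) → (1,5) → (1,4).
Since 7 matches that lower bound, it is optimal.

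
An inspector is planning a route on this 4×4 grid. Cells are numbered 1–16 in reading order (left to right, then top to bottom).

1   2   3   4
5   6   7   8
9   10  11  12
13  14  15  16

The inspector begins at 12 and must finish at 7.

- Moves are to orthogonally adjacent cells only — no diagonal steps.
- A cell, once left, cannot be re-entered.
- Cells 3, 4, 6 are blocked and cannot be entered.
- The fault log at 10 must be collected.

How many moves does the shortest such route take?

Any route passes through 10 somewhere between 12 and 7. Summing Manhattan distances along the two legs (12 → 10 → 7) gives a lower bound of 2 + 2 = 4 moves.
The shortest route satisfying every rule uses 6 moves: 12 → 16 → 15 → 14 → 10 → 11 → 7.
The bound of 4 isn't tight here; checking systematically, no route of length 4 through 5 satisfies every constraint, so 6 is the minimum.

6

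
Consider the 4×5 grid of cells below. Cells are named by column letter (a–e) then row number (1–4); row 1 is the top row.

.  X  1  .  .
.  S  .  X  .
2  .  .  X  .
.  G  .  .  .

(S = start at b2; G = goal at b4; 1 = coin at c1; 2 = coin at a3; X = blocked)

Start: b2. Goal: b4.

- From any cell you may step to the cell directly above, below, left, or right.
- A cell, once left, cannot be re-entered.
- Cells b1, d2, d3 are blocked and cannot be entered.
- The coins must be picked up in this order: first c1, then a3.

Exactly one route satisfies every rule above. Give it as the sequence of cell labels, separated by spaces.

b2 c2 c1 d1 e1 e2 e3 e4 d4 c4 c3 b3 a3 a4 b4

The waypoints must appear in the order c1, a3, with no cell reused.
Route from b2: right 1 to c2, up 1 to c1, right 2 to e1, down 3 to e4, left 2 to c4, up 1 to c3, left 2 to a3, down 1 to a4, right 1 to b4 — 14 moves in all.
Check: order respected (1 at step 2, 2 at step 12).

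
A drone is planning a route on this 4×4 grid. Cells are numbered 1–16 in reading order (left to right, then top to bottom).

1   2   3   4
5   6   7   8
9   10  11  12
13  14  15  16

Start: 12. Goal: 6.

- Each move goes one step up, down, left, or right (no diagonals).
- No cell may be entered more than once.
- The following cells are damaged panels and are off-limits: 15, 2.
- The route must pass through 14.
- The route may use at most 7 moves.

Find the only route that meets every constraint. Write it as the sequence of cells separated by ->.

12 -> 11 -> 10 -> 14 -> 13 -> 9 -> 5 -> 6

Any route must reach 14 and still end at 6 within 7 moves, so the order of the required stops is forced.
Route from 12: left 2 to 10, down 1 to 14, left 1 to 13, up 2 to 5, right 1 to 6 — 7 moves in all.
Check: all required cells visited; 7 ≤ 7 moves.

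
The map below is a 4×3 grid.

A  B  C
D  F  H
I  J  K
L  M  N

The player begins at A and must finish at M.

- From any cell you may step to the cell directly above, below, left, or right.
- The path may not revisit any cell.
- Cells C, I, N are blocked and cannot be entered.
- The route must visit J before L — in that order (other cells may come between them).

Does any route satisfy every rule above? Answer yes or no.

L must be visited but has only one open neighbour (M), and it is neither the start nor the goal — the route would have to enter and leave through M, re-entering it.

no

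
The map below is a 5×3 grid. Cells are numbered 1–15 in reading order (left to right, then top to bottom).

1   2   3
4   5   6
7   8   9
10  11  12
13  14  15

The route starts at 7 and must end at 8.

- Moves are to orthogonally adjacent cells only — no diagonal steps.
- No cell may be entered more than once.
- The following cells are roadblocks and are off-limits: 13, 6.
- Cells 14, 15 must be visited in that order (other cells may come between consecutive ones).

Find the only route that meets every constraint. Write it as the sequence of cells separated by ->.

7 -> 10 -> 11 -> 14 -> 15 -> 12 -> 9 -> 8

The waypoints must appear in the order 14, 15, with no cell reused.
Route from 7: down 1 to 10, right 1 to 11, down 1 to 14, right 1 to 15, up 2 to 9, left 1 to 8 — 7 moves in all.
Check: order respected (14 at step 3, 15 at step 4).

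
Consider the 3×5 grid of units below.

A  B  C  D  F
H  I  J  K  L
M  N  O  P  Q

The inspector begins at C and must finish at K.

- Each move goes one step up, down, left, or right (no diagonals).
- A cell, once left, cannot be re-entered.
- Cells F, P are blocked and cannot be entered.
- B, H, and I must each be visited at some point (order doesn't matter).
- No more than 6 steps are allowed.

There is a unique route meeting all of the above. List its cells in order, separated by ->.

The 6-move cap with required stops at B, H, I leaves no slack for detours.
Route from C: left 2 to A, down 1 to H, right 3 to K — 6 moves in all.
Check: all required cells visited; 6 ≤ 6 moves.

C -> B -> A -> H -> I -> J -> K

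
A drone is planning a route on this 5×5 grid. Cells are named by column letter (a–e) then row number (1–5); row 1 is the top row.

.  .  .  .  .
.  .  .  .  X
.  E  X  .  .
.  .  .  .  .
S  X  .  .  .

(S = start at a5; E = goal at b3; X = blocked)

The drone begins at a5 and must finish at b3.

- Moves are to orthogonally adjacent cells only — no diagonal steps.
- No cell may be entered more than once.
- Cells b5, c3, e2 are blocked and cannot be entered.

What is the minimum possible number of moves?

The Manhattan distance from a5 to b3 is |5−3| + |1−2| = 3, so at least 3 moves are needed.
A route of 3 moves achieves this: a5 → a4 → a3 → b3.
Since 3 matches the lower bound, it is optimal.

3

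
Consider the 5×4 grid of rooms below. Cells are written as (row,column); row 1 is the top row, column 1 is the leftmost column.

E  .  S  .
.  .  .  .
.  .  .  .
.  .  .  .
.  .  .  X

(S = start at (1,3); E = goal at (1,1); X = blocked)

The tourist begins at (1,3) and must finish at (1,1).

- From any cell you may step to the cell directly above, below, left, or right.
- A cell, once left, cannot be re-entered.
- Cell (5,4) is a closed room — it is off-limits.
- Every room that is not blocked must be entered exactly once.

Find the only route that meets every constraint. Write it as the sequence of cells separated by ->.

(1,3) -> (1,4) -> (2,4) -> (2,3) -> (3,3) -> (3,4) -> (4,4) -> (4,3) -> (5,3) -> (5,2) -> (5,1) -> (4,1) -> (4,2) -> (3,2) -> (3,1) -> (2,1) -> (2,2) -> (1,2) -> (1,1)

Need to visit all 19 open cells exactly once, starting at (1,3) and ending at (1,1).
Cell (4,4) has only two open neighbours ((3,4) and (4,3)), so the path must pass straight through it: one of those is the cell it's entered from and the other is where it exits.
Route from (1,3): right to (1,4), down to (2,4), left to (2,3), down to (3,3), right to (3,4), down to (4,4), left to (4,3), down to (5,3), 2× left (reaching (5,1)), up to (4,1), right to (4,2), up to (3,2), left to (3,1), up to (2,1), right to (2,2), up to (1,2), left to (1,1) — 18 moves in all.
Check: all 19 open cells covered.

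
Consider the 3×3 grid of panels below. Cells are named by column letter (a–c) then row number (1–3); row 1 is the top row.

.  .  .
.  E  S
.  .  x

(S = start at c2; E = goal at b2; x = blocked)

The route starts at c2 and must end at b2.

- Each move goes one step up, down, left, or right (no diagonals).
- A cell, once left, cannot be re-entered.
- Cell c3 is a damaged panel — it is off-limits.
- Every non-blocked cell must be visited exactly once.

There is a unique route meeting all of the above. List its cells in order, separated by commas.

c2, c1, b1, a1, a2, a3, b3, b2

Need to visit all 8 open cells exactly once, starting at c2 and ending at b2.
Cell a3 has only two open neighbours (a2 and b3), so the path must pass straight through it: one of those is the cell it's entered from and the other is where it exits.
Route from c2: up to c1, 2× left (reaching a1), 2× down (reaching a3), right to b3, up to b2 — 7 moves in all.
Check: all 8 open cells covered.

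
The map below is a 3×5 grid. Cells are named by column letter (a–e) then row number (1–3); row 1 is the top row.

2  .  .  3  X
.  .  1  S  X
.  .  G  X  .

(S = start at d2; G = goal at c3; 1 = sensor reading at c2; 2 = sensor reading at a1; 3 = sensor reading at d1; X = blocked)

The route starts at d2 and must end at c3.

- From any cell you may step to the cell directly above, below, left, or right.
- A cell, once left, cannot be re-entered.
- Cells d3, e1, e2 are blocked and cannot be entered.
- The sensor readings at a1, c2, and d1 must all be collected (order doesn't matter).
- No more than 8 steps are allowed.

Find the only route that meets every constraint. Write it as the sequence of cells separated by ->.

d2 -> d1 -> c1 -> b1 -> a1 -> a2 -> b2 -> c2 -> c3

The budget equals the shortest possible length, so every move has to be on a shortest route through the required cells.
Route from d2: up to d1, 3× left (reaching a1), down to a2, 2× right (reaching c2), down to c3 — 8 moves in all.
Check: all required cells visited; 8 ≤ 8 moves.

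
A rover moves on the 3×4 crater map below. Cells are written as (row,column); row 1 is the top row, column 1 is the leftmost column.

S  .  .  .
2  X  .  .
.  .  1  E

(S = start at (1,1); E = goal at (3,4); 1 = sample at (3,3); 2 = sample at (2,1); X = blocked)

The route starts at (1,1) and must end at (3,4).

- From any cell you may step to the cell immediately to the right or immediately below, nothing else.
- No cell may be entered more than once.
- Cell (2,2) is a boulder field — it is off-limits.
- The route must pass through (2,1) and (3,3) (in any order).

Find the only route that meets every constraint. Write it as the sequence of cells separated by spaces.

Moves only go right or down, so the column and row indices never decrease.
Route from (1,1): down 2 to (3,1), right 3 to (3,4) — 5 moves in all.
Check: all required cells visited.

(1,1) (2,1) (3,1) (3,2) (3,3) (3,4)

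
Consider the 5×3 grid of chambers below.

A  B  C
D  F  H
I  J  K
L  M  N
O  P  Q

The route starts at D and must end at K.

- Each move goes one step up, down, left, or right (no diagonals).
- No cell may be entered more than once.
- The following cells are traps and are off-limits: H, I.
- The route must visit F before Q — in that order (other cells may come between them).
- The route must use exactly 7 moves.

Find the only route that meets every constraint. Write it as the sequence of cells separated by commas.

D, F, J, M, P, Q, N, K

The waypoints must appear in the order F, Q, with no cell reused.
Route from D: right to F, 3× down (reaching P), right to Q, 2× up (reaching K) — 7 moves in all.
Check: order respected (F at step 1, Q at step 5); 7 moves as required.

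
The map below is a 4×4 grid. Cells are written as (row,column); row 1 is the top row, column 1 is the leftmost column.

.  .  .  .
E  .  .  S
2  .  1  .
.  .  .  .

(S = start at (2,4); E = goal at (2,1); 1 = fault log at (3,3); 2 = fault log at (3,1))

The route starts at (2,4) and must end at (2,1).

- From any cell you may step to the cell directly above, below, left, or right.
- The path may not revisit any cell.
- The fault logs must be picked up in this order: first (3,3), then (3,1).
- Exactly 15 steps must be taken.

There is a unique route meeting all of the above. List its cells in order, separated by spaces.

(2,4) (1,4) (1,3) (2,3) (3,3) (3,4) (4,4) (4,3) (4,2) (4,1) (3,1) (3,2) (2,2) (1,2) (1,1) (2,1)

The waypoints must appear in the order (3,3), (3,1), with no cell reused.
Route from (2,4): up to (1,4), left to (1,3), 2× down (reaching (3,3)), right to (3,4), down to (4,4), 3× left (reaching (4,1)), up to (3,1), right to (3,2), 2× up (reaching (1,2)), left to (1,1), down to (2,1) — 15 moves in all.
Check: order respected (1 at step 4, 2 at step 10); 15 moves as required.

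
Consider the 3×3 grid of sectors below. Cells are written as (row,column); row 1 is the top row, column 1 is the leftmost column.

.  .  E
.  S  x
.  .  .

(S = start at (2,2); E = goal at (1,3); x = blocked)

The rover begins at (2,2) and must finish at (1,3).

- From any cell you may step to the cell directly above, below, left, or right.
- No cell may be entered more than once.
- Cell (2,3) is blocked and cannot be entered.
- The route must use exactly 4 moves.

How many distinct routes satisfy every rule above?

1

Need simple routes of exactly 4 moves from (2,2) to (1,3) (Manhattan distance 2, so 1 moves are spent on a detour and 1 undoing it).
Enumerating: (2,2) (2,1) (1,1) (1,2) (1,3).
That gives 1 route.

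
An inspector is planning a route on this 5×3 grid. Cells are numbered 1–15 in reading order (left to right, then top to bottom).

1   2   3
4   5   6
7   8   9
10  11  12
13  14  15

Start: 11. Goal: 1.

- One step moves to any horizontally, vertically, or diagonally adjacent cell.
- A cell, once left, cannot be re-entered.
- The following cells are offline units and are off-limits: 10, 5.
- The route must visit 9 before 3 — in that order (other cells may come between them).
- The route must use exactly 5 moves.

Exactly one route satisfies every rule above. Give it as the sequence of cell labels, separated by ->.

The waypoints must appear in the order 9, 3, with no cell reused.
Route from 11: up-right to 9, 2× up (reaching 3), 2× left (reaching 1) — 5 moves in all.
Check: order respected (9 at step 1, 3 at step 3); 5 moves as required.

11 -> 9 -> 6 -> 3 -> 2 -> 1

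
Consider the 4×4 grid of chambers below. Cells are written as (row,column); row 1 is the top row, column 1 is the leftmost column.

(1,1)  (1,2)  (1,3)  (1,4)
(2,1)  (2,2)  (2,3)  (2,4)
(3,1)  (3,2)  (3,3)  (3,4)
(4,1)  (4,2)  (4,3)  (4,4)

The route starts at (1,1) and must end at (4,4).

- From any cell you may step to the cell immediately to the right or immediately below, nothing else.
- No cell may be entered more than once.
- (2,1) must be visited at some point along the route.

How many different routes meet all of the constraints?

10

A right/down-only route from (1,1) to (4,4) makes exactly 3 down-moves and 3 right-moves in some order.
With no other constraints that would be C(6,3) = 20 routes.
Split at (2,1) and multiply the segment counts: (1,1)→(2,1): 1; (2,1)→(4,4): 10; product = 10.
That gives 10 routes.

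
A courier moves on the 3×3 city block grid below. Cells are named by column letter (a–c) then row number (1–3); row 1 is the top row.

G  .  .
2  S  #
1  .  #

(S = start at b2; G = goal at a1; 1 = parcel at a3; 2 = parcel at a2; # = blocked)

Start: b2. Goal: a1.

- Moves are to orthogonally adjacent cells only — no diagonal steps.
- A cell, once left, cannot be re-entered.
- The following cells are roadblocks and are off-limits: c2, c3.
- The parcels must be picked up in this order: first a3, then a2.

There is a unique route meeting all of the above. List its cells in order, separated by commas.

The waypoints must appear in the order a3, a2, with no cell reused.
Route from b2: down 1 to b3, left 1 to a3, up 2 to a1 — 4 moves in all.
Check: order respected (1 at step 2, 2 at step 3).

b2, b3, a3, a2, a1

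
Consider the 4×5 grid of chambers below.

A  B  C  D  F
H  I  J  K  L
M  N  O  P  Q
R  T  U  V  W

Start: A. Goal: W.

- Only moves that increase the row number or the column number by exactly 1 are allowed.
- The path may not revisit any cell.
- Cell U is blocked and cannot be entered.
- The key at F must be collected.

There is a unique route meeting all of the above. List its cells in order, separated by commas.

A, B, C, D, F, L, Q, W

Moves only go right or down, so the column and row indices never decrease.
Route from A: 4× right (reaching F), 3× down (reaching W) — 7 moves in all.
Check: all required cells visited.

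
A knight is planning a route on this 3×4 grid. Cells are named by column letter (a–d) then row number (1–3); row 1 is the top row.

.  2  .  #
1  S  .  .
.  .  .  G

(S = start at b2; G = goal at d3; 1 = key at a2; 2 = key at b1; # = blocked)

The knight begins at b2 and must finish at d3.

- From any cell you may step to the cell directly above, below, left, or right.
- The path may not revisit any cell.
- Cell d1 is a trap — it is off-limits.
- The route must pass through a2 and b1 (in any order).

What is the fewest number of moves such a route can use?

Any route passes through a2 and b1 in some order between b2 and d3. Summing Manhattan distances along each leg and taking the cheapest ordering (b2 → a2 → b1 → d3) gives a lower bound of 1 + 2 + 4 = 7 moves.
A route of 7 moves achieves this: b2 → b1 → a1 → a2 → a3 → b3 → c3 → d3.
Since 7 matches the lower bound, it is optimal.

7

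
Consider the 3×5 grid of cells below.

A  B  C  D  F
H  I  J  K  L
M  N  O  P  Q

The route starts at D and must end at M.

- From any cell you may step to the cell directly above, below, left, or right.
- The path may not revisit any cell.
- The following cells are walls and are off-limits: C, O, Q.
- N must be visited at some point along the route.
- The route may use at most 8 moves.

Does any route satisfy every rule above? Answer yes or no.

yes

One route that works: D → K → J → I → N → M.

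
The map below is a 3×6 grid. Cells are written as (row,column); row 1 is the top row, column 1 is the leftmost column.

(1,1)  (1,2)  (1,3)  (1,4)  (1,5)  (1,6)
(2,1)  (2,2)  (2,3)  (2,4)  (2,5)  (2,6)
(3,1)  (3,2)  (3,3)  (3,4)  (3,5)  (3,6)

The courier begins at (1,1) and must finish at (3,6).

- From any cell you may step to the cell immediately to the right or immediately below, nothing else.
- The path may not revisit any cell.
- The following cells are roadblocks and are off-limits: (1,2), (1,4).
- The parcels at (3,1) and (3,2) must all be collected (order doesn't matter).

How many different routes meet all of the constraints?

1

A right/down-only route from (1,1) to (3,6) makes exactly 2 down-moves and 5 right-moves in some order.
With no other constraints that would be C(7,2) = 21 routes.
A monotone route can only reach the required cells in the order (3,1), (3,2), so split there and multiply the segment counts (each segment already excludes blocked cells): (1,1)→(3,1): 1; (3,1)→(3,2): 1; (3,2)→(3,6): 1; product = 1.
That gives 1 route.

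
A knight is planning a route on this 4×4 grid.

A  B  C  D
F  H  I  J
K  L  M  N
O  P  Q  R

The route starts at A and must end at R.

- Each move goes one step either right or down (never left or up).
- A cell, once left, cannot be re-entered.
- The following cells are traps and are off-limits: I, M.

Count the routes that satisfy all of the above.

A right/down-only route from A to R makes exactly 3 down-moves and 3 right-moves in some order.
With no other constraints that would be C(6,3) = 20 routes.
Subtract routes through each blocked cell (inclusion–exclusion for overlaps): − through I: 9 − through M: 12 + through I&M: 6 → 5.
That gives 5 routes.

5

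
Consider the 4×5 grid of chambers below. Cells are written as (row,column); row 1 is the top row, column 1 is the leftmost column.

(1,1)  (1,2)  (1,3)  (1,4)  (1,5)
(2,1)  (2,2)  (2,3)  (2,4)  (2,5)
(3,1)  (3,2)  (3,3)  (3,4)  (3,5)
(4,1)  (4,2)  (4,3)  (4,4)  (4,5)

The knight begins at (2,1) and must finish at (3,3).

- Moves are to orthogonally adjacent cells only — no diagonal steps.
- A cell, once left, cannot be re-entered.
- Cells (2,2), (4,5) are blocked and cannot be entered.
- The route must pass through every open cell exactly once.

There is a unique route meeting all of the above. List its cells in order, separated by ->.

(2,1) -> (1,1) -> (1,2) -> (1,3) -> (2,3) -> (2,4) -> (1,4) -> (1,5) -> (2,5) -> (3,5) -> (3,4) -> (4,4) -> (4,3) -> (4,2) -> (4,1) -> (3,1) -> (3,2) -> (3,3)

Need to visit all 18 open cells exactly once, starting at (2,1) and ending at (3,3).
Cell (4,1) has only two open neighbours ((3,1) and (4,2)), so the path must pass straight through it: one of those is the cell it's entered from and the other is where it exits.
Route from (2,1): up 1 to (1,1), right 2 to (1,3), down 1 to (2,3), right 1 to (2,4), up 1 to (1,4), right 1 to (1,5), down 2 to (3,5), left 1 to (3,4), down 1 to (4,4), left 3 to (4,1), up 1 to (3,1), right 2 to (3,3) — 17 moves in all.
Check: all 18 open cells covered.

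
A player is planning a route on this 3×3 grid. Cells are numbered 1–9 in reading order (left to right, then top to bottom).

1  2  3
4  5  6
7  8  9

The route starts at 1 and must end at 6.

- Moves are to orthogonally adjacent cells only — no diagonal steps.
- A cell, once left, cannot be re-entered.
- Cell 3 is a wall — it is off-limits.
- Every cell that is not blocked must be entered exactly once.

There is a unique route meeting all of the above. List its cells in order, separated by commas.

Need to visit all 8 open cells exactly once, starting at 1 and ending at 6.
Cell 7 has only two open neighbours (4 and 8), so the path must pass straight through it: one of those is the cell it's entered from and the other is where it exits.
Route from 1: right 1 to 2, down 1 to 5, left 1 to 4, down 1 to 7, right 2 to 9, up 1 to 6 — 7 moves in all.
Check: all 8 open cells covered.

1, 2, 5, 4, 7, 8, 9, 6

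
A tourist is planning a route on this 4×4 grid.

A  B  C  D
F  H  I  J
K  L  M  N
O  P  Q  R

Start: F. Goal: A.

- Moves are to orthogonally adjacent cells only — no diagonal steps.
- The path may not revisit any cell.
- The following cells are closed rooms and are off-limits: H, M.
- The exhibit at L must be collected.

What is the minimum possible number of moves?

Any route passes through L somewhere between F and A. Summing Manhattan distances along the two legs (F → L → A) gives a lower bound of 2 + 3 = 5 moves.
The shortest route satisfying every rule uses 11 moves: F → K → L → P → Q → R → N → J → D → C → B → A.
The no-revisit rule (legs can't share cells) pushes the minimum above the 5-move bound; an exhaustive check rules out every length from 5 to 10 (on a 4-connected grid the length of any start-to-goal walk has the same parity as the Manhattan bound, so only lengths 5, 7, 9, … need checking), leaving 11 as the minimum.

11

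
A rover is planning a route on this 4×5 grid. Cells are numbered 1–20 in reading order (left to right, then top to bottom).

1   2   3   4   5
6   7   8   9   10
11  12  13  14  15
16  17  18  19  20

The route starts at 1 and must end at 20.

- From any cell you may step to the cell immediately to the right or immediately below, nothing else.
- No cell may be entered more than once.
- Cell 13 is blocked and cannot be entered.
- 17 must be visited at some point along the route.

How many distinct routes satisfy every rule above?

4

A right/down-only route from 1 to 20 makes exactly 3 down-moves and 4 right-moves in some order.
With no other constraints that would be C(7,3) = 35 routes.
Split at 17 and multiply the segment counts (each segment already excludes blocked cells): 1→17: 4; 17→20: 1; product = 4.
That gives 4 routes.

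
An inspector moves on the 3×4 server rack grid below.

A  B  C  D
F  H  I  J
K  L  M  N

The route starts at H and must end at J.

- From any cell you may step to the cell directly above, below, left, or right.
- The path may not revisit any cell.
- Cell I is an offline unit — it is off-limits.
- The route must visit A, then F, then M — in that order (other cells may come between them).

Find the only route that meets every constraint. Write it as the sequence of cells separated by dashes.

H - B - A - F - K - L - M - N - J

The waypoints must appear in the order A, F, M, with no cell reused.
Route from H: up 1 to B, left 1 to A, down 2 to K, right 3 to N, up 1 to J — 8 moves in all.
Check: order respected (A at step 2, F at step 3, M at step 6).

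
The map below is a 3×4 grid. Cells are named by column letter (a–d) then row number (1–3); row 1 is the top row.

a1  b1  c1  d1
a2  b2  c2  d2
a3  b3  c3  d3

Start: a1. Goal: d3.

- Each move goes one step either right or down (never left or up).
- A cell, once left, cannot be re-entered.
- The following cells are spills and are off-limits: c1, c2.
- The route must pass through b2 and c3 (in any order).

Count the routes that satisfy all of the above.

2

A right/down-only route from a1 to d3 makes exactly 2 down-moves and 3 right-moves in some order.
With no other constraints that would be C(5,2) = 10 routes.
A monotone route can only reach the required cells in the order b2, c3, so split there and multiply the segment counts (each segment already excludes blocked cells): a1→b2: 2; b2→c3: 1; c3→d3: 1; product = 2.
That gives 2 routes.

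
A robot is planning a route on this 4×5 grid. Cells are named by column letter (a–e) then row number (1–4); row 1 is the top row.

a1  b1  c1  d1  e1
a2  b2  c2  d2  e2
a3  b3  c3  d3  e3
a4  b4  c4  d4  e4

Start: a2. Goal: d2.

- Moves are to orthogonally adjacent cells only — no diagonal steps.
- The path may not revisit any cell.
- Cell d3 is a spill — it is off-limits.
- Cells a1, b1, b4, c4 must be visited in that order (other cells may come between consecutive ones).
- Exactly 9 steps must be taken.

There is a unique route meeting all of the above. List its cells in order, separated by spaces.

a2 a1 b1 b2 b3 b4 c4 c3 c2 d2

The waypoints must appear in the order a1, b1, b4, c4, with no cell reused.
Route from a2: up to a1, right to b1, 3× down (reaching b4), right to c4, 2× up (reaching c2), right to d2 — 9 moves in all.
Check: order respected (a1 at step 1, b1 at step 2, b4 at step 5, c4 at step 6); 9 moves as required.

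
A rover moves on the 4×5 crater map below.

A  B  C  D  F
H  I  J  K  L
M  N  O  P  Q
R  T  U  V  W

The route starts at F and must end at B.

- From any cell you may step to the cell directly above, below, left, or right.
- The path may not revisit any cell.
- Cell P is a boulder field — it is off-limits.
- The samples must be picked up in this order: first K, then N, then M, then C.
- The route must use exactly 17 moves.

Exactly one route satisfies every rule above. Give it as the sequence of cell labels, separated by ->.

F -> D -> K -> L -> Q -> W -> V -> U -> O -> N -> T -> R -> M -> H -> I -> J -> C -> B

The waypoints must appear in the order K, N, M, C, with no cell reused.
Route from F: left to D, down to K, right to L, 2× down (reaching W), 2× left (reaching U), up to O, left to N, down to T, left to R, 2× up (reaching H), 2× right (reaching J), up to C, left to B — 17 moves in all.
Check: order respected (K at step 2, N at step 9, M at step 12, C at step 16); 17 moves as required.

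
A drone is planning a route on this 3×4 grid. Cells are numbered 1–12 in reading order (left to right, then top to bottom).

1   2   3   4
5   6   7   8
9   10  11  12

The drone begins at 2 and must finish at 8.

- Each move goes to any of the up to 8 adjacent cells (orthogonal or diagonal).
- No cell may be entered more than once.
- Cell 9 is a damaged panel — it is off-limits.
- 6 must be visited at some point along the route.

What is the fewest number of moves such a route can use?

3

Any route passes through 6 somewhere between 2 and 8. Summing Chebyshev distances along the two legs (2 → 6 → 8) gives a lower bound of 1 + 2 = 3 moves.
A route of 3 moves achieves this: 2 → 6 → 3 → 8.
Since 3 matches the lower bound, it is optimal.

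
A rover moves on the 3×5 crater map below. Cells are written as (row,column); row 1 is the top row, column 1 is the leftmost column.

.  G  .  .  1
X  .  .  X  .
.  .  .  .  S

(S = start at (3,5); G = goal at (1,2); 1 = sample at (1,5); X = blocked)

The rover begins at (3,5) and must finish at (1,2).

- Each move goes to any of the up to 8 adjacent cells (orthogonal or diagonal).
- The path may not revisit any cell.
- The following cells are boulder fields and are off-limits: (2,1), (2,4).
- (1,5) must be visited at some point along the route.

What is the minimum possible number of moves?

Any route passes through (1,5) somewhere between (3,5) and (1,2). Summing Chebyshev distances along the two legs ((3,5) → (1,5) → (1,2)) gives a lower bound of 2 + 3 = 5 moves.
A route of 5 moves achieves this: (3,5) → (2,5) → (1,5) → (1,4) → (1,3) → (1,2).
Since 5 matches the lower bound, it is optimal.

5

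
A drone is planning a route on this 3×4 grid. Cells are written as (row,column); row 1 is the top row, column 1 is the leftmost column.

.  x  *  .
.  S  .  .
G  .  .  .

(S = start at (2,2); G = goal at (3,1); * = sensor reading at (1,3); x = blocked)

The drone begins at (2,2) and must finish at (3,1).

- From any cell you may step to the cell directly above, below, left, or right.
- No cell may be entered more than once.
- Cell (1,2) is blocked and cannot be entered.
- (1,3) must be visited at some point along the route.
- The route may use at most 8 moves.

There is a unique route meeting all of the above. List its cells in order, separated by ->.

The budget equals the shortest possible length, so every move has to be on a shortest route through the required cells.
Route from (2,2): right 1 to (2,3), up 1 to (1,3), right 1 to (1,4), down 2 to (3,4), left 3 to (3,1) — 8 moves in all.
Check: all required cells visited; 8 ≤ 8 moves.

(2,2) -> (2,3) -> (1,3) -> (1,4) -> (2,4) -> (3,4) -> (3,3) -> (3,2) -> (3,1)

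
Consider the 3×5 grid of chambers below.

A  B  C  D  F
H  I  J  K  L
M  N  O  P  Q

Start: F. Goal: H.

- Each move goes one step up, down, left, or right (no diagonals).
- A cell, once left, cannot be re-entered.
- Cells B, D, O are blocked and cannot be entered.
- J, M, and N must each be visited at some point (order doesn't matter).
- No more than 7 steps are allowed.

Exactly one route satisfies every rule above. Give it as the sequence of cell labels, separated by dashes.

The budget equals the shortest possible length, so every move has to be on a shortest route through the required cells.
Route from F: down to L, 3× left (reaching I), down to N, left to M, up to H — 7 moves in all.
Check: all required cells visited; 7 ≤ 7 moves.

F - L - K - J - I - N - M - H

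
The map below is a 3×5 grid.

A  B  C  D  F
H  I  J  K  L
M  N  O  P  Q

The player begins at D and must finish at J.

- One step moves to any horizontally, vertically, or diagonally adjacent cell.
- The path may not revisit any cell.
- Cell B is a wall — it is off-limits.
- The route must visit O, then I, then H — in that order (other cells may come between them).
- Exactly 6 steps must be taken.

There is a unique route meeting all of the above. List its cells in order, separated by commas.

D, K, O, I, H, N, J

The waypoints must appear in the order O, I, H, with no cell reused.
Route from D: down to K, down-left to O, up-left to I, left to H, down-right to N, up-right to J — 6 moves in all.
Check: order respected (O at step 2, I at step 3, H at step 4); 6 moves as required.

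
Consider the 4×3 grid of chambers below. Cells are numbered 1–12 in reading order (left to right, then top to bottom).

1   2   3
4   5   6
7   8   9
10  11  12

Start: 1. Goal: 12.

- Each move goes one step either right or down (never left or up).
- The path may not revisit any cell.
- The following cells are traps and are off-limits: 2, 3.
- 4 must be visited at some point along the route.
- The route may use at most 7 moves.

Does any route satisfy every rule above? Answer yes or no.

One route that works: 1 → 4 → 7 → 10 → 11 → 12.

yes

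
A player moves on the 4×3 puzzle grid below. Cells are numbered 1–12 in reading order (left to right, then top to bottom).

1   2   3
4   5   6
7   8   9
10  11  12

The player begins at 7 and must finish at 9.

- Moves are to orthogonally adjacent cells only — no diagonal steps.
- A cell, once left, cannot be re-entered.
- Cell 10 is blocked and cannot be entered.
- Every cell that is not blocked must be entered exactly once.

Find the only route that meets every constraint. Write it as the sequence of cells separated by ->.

7 -> 4 -> 1 -> 2 -> 3 -> 6 -> 5 -> 8 -> 11 -> 12 -> 9

Need to visit all 11 open cells exactly once, starting at 7 and ending at 9.
Route from 7: 2× up (reaching 1), 2× right (reaching 3), down to 6, left to 5, 2× down (reaching 11), right to 12, up to 9 — 10 moves in all.
Check: all 11 open cells covered.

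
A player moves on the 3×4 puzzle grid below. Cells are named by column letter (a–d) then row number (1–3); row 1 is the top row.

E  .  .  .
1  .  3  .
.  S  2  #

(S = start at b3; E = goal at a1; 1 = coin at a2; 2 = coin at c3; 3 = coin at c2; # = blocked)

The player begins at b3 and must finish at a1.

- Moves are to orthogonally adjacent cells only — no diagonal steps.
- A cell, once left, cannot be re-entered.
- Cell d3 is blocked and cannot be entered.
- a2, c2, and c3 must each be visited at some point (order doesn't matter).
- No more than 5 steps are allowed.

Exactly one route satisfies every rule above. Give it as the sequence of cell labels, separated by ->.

b3 -> c3 -> c2 -> b2 -> a2 -> a1

The budget equals the shortest possible length, so every move has to be on a shortest route through the required cells.
Route from b3: right 1 to c3, up 1 to c2, left 2 to a2, up 1 to a1 — 5 moves in all.
Check: all required cells visited; 5 ≤ 5 moves.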